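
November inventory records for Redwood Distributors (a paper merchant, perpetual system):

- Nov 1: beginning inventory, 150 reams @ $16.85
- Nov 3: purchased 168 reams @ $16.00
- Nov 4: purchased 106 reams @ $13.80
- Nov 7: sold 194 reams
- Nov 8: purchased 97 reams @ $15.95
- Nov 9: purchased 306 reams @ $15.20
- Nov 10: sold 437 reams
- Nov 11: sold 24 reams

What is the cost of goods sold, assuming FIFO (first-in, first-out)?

COGS = $10,262.25

Nov 7, 194 sold [FIFO — oldest first]: 150 @ $16.85 + 44 @ $16.00 = $3,231.50
Nov 10, 437 sold [FIFO — oldest first]: 124 @ $16.00 + 106 @ $13.80 + 97 @ $15.95 + 110 @ $15.20 = $6,665.95
Nov 11, 24 sold [FIFO — oldest first]: 24 @ $15.20 = $364.80
Total COGS = $3,231.50 + $6,665.95 + $364.80 = $10,262.25
Ending inventory: 172 @ $15.20 = $2,614.40
Check: goods available $12,876.65 = COGS $10,262.25 + ending $2,614.40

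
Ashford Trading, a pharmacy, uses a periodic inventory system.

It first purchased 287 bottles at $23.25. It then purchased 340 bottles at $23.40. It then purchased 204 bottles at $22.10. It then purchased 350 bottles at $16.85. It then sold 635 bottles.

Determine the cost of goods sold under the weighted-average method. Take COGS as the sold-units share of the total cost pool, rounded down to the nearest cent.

Sale 1, sell 635: 635/1181 × $25,034.65 → $13,460.62
Ending inventory (cost pool remaining) = $11,574.03

COGS = $13,460.62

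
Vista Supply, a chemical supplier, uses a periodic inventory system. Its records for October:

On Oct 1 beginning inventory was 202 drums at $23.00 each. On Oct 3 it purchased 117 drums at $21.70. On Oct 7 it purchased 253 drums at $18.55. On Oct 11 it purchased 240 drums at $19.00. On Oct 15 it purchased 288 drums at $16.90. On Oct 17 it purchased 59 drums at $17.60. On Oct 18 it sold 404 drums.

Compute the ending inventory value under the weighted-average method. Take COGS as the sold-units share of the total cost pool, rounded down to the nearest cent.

Oct 18, sell 404: 404/1159 × $22,343.65 → $7,788.46
Ending inventory (cost pool remaining) = $14,555.19
Check: goods available $22,343.65 = COGS $7,788.46 + ending $14,555.19

Ending inventory = $14,555.19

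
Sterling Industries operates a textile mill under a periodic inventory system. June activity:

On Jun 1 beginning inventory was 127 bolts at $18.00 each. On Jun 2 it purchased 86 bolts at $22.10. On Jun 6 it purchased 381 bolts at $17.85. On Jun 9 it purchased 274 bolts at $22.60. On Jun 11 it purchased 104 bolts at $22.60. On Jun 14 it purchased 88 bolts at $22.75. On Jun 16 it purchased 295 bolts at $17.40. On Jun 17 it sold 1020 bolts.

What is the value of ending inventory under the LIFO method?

Ending inventory = $6,364.30

Jun 17, 1020 sold [LIFO — newest first]: 295 @ $17.40 + 88 @ $22.75 + 104 @ $22.60 + 274 @ $22.60 + 259 @ $17.85 = $20,300.95
Ending inventory: 127 @ $18.00 + 86 @ $22.10 + 122 @ $17.85 = $6,364.30
Check: goods available $26,665.25 = COGS $20,300.95 + ending $6,364.30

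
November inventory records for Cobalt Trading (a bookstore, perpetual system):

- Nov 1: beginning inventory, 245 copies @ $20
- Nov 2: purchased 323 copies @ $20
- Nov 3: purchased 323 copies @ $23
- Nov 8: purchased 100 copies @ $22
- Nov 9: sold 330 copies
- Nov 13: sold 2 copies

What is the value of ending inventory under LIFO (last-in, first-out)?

Ending inventory = $13,453

Nov 9, 330 sold [LIFO — newest first]: 100 @ $22 + 230 @ $23 = $7,490
Nov 13, 2 sold [LIFO — newest first]: 2 @ $23 = $46
Total COGS = $7,490 + $46 = $7,536
Ending inventory: 245 @ $20 + 323 @ $20 + 91 @ $23 = $13,453
Check: goods available $20,989 = COGS $7,536 + ending $13,453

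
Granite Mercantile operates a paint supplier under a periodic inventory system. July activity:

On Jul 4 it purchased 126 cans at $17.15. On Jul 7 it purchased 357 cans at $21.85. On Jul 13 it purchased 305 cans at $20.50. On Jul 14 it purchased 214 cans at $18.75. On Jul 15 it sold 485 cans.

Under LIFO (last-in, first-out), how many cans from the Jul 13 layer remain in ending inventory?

Jul 15, 485 sold [LIFO — newest first]: 214 @ $18.75 + 271 @ $20.50 = $9,568.00
Ending inventory: 126 @ $17.15 + 357 @ $21.85 + 34 @ $20.50 = $10,658.35
Check: goods available $20,226.35 = COGS $9,568.00 + ending $10,658.35

34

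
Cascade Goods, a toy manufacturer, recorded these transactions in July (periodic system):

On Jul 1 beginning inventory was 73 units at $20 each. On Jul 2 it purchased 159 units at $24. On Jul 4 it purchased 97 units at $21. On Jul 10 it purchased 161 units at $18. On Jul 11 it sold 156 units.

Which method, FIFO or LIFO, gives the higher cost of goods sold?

FIFO COGS: 73 @ $20 + 83 @ $24 = $3,452
LIFO COGS: 156 @ $18 = $2,808

FIFO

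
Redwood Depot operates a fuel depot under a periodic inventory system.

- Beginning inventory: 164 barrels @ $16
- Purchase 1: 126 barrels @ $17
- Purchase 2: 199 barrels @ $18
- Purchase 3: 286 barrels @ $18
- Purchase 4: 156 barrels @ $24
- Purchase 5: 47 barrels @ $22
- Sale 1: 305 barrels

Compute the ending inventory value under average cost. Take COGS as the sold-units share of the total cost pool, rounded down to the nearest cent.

Sale 1, sell 305: 305/978 × $18,274.00 → $5,698.94
Ending inventory (cost pool remaining) = $12,575.06
Check: goods available $18,274.00 = COGS $5,698.94 + ending $12,575.06

Ending inventory = $12,575.06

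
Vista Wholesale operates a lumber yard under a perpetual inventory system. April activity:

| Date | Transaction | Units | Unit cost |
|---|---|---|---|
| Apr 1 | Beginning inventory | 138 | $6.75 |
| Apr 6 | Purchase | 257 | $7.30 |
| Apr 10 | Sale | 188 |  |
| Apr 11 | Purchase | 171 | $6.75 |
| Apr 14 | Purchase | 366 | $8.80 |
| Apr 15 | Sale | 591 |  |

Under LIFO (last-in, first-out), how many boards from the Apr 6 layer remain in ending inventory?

15

Apr 10, 188 sold [LIFO — newest first]: 188 @ $7.30 = $1,372.40
Apr 15, 591 sold [LIFO — newest first]: 366 @ $8.80 + 171 @ $6.75 + 54 @ $7.30 = $4,769.25
Total COGS = $1,372.40 + $4,769.25 = $6,141.65
Ending inventory: 138 @ $6.75 + 15 @ $7.30 = $1,041.00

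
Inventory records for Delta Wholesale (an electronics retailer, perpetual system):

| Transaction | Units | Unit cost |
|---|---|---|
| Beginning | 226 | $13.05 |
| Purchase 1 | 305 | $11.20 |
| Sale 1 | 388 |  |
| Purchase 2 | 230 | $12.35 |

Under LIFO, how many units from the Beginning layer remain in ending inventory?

143

Sale 1 (388) [LIFO — newest first]: 305 @ $11.20 + 83 @ $13.05 = $4,499.15
Ending inventory: 143 @ $13.05 + 230 @ $12.35 = $4,706.65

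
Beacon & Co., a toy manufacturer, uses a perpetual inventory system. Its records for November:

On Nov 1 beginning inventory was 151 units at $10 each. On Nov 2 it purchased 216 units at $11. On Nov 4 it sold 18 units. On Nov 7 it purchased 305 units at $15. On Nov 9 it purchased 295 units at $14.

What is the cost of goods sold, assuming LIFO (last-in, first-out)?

COGS = $198

Nov 4, 18 sold [LIFO — newest first]: 18 @ $11 = $198
Ending inventory: 151 @ $10 + 198 @ $11 + 305 @ $15 + 295 @ $14 = $12,393
Check: goods available $12,591 = COGS $198 + ending $12,393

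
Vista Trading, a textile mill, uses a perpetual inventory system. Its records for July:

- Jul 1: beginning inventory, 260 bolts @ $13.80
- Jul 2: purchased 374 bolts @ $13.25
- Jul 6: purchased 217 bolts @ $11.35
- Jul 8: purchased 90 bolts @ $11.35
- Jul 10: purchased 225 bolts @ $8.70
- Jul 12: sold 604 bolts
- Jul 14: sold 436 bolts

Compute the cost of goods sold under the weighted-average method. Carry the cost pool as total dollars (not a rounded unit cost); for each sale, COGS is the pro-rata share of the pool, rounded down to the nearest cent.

COGS = $12,474.15

After Jul 1: 260 on hand, pool $3,588.00 (≈ $13.8000 each)
After Jul 2: 634 on hand, pool $8,543.50 (≈ $13.4756 each)
After Jul 6: 851 on hand, pool $11,006.45 (≈ $12.9335 each)
After Jul 8: 941 on hand, pool $12,027.95 (≈ $12.7821 each)
After Jul 10: 1166 on hand, pool $13,985.45 (≈ $11.9944 each)
Jul 12, sell 604: 604/1166 × $13,985.45 → $7,244.60
Jul 14, sell 436: 436/562 × $6,740.85 → $5,229.55
Total COGS = $7,244.60 + $5,229.55 = $12,474.15
Ending inventory (cost pool remaining) = $1,511.30
Check: goods available $13,985.45 = COGS $12,474.15 + ending $1,511.30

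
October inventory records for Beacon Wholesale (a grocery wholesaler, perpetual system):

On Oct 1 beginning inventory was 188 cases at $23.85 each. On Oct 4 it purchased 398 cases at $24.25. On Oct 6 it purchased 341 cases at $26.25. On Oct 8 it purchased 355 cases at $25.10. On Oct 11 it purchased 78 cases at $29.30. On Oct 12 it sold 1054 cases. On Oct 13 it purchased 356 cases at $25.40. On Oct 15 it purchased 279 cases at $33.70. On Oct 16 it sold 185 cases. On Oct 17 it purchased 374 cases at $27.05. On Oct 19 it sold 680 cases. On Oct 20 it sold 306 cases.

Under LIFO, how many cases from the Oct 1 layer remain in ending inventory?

Oct 12, 1054 sold [LIFO — newest first]: 78 @ $29.30 + 355 @ $25.10 + 341 @ $26.25 + 280 @ $24.25 = $26,937.15
Oct 16, 185 sold [LIFO — newest first]: 185 @ $33.70 = $6,234.50
Oct 19, 680 sold [LIFO — newest first]: 374 @ $27.05 + 94 @ $33.70 + 212 @ $25.40 = $18,669.30
Oct 20, 306 sold [LIFO — newest first]: 144 @ $25.40 + 118 @ $24.25 + 44 @ $23.85 = $7,568.50
Total COGS = $26,937.15 + $6,234.50 + $18,669.30 + $7,568.50 = $59,409.45
Ending inventory: 144 @ $23.85 = $3,434.40

144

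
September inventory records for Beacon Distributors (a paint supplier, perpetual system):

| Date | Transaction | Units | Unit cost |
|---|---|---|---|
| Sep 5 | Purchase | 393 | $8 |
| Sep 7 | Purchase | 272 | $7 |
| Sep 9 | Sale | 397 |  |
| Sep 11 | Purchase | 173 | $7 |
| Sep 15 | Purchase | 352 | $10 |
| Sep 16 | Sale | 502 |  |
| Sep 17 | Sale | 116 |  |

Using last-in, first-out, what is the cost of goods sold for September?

Sep 9, 397 sold [LIFO — newest first]: 272 @ $7 + 125 @ $8 = $2,904
Sep 16, 502 sold [LIFO — newest first]: 352 @ $10 + 150 @ $7 = $4,570
Sep 17, 116 sold [LIFO — newest first]: 23 @ $7 + 93 @ $8 = $905
Total COGS = $2,904 + $4,570 + $905 = $8,379
Ending inventory: 175 @ $8 = $1,400

COGS = $8,379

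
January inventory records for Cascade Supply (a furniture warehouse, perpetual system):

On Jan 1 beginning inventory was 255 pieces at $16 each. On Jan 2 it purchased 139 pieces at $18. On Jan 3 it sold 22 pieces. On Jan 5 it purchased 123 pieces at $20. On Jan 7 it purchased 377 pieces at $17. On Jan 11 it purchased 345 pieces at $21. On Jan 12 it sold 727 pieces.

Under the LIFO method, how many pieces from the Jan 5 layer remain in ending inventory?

Jan 3, 22 sold [LIFO — newest first]: 22 @ $18 = $396
Jan 12, 727 sold [LIFO — newest first]: 345 @ $21 + 377 @ $17 + 5 @ $20 = $13,754
Total COGS = $396 + $13,754 = $14,150
Ending inventory: 255 @ $16 + 117 @ $18 + 118 @ $20 = $8,546

118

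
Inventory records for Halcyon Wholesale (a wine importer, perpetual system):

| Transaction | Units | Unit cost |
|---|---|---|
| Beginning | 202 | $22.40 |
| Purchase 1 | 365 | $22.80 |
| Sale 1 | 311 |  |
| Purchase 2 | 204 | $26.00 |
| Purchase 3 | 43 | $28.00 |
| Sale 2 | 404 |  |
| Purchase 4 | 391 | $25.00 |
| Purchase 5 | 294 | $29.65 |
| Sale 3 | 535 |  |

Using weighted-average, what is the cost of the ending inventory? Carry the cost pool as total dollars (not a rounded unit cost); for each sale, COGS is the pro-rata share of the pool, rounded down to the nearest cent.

Ending inventory = $6,642.53

After Beginning: 202 on hand, pool $4,524.80 (≈ $22.4000 each)
After Purchase 1: 567 on hand, pool $12,846.80 (≈ $22.6575 each)
Sale 1, sell 311: 311/567 × $12,846.80 → $7,046.48
After Purchase 2: 460 on hand, pool $11,104.32 (≈ $24.1398 each)
After Purchase 3: 503 on hand, pool $12,308.32 (≈ $24.4698 each)
Sale 2, sell 404: 404/503 × $12,308.32 → $9,885.80
After Purchase 4: 490 on hand, pool $12,197.52 (≈ $24.8929 each)
After Purchase 5: 784 on hand, pool $20,914.62 (≈ $26.6768 each)
Sale 3, sell 535: 535/784 × $20,914.62 → $14,272.09
Total COGS = $7,046.48 + $9,885.80 + $14,272.09 = $31,204.37
Ending inventory (cost pool remaining) = $6,642.53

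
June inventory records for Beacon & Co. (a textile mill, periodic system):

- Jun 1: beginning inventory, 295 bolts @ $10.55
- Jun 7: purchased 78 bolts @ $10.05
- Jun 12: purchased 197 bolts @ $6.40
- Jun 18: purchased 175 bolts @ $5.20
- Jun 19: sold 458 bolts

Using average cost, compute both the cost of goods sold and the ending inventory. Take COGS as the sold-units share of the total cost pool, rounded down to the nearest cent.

Jun 19, sell 458: 458/745 × $6,066.95 → $3,729.74
Ending inventory (cost pool remaining) = $2,337.21

COGS = $3,729.74; ending inventory = $2,337.21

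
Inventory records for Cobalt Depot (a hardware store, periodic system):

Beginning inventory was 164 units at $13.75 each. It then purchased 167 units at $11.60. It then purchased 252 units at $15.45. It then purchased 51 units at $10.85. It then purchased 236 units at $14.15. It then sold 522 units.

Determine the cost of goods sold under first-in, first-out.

Sale 1 (522) [FIFO — oldest first]: 164 @ $13.75 + 167 @ $11.60 + 191 @ $15.45 = $7,143.15
Ending inventory: 61 @ $15.45 + 51 @ $10.85 + 236 @ $14.15 = $4,835.20

COGS = $7,143.15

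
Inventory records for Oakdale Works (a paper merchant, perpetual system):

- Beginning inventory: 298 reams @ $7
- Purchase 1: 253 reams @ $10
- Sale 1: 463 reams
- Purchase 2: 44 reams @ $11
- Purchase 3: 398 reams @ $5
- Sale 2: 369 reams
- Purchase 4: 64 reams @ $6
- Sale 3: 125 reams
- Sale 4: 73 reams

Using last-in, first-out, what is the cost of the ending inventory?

Ending inventory = $189

Sale 1 (463) [LIFO — newest first]: 253 @ $10 + 210 @ $7 = $4,000
Sale 2 (369) [LIFO — newest first]: 369 @ $5 = $1,845
Sale 3 (125) [LIFO — newest first]: 64 @ $6 + 29 @ $5 + 32 @ $11 = $881
Sale 4 (73) [LIFO — newest first]: 12 @ $11 + 61 @ $7 = $559
Total COGS = $4,000 + $1,845 + $881 + $559 = $7,285
Ending inventory: 27 @ $7 = $189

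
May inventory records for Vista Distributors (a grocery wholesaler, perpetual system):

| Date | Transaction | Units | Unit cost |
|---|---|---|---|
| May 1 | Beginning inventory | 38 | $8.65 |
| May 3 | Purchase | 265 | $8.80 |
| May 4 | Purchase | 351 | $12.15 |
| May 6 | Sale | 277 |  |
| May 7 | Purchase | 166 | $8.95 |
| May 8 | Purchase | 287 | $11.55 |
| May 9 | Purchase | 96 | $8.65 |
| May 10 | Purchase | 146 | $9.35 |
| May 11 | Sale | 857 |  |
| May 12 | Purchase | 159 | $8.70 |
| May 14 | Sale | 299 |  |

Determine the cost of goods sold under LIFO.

COGS = $14,650.40

May 6, 277 sold [LIFO — newest first]: 277 @ $12.15 = $3,365.55
May 11, 857 sold [LIFO — newest first]: 146 @ $9.35 + 96 @ $8.65 + 287 @ $11.55 + 166 @ $8.95 + 74 @ $12.15 + 88 @ $8.80 = $8,669.55
May 14, 299 sold [LIFO — newest first]: 159 @ $8.70 + 140 @ $8.80 = $2,615.30
Total COGS = $3,365.55 + $8,669.55 + $2,615.30 = $14,650.40
Ending inventory: 38 @ $8.65 + 37 @ $8.80 = $654.30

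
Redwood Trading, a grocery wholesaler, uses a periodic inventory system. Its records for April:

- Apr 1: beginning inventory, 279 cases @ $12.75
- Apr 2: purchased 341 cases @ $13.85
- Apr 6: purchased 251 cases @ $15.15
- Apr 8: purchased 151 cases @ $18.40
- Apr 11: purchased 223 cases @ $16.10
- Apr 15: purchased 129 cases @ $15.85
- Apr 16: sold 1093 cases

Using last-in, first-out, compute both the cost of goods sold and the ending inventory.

Apr 16, 1093 sold [LIFO — newest first]: 129 @ $15.85 + 223 @ $16.10 + 151 @ $18.40 + 251 @ $15.15 + 339 @ $13.85 = $16,911.15
Ending inventory: 279 @ $12.75 + 2 @ $13.85 = $3,584.95
Check: goods available $20,496.10 = COGS $16,911.15 + ending $3,584.95

COGS = $16,911.15; ending inventory = $3,584.95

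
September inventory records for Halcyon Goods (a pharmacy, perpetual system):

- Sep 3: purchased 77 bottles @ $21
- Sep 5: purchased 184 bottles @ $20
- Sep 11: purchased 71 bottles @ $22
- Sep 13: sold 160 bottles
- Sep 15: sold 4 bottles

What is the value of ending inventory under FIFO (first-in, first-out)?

Ending inventory = $3,502

Sep 13, 160 sold [FIFO — oldest first]: 77 @ $21 + 83 @ $20 = $3,277
Sep 15, 4 sold [FIFO — oldest first]: 4 @ $20 = $80
Total COGS = $3,277 + $80 = $3,357
Ending inventory: 97 @ $20 + 71 @ $22 = $3,502
Check: goods available $6,859 = COGS $3,357 + ending $3,502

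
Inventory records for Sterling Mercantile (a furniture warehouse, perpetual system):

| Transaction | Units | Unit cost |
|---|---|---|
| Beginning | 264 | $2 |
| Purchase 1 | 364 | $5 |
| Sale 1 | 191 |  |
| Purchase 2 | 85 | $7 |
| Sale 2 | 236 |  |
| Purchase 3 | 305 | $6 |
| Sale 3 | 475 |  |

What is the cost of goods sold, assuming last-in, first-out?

Sale 1 (191) [LIFO — newest first]: 191 @ $5 = $955
Sale 2 (236) [LIFO — newest first]: 85 @ $7 + 151 @ $5 = $1,350
Sale 3 (475) [LIFO — newest first]: 305 @ $6 + 22 @ $5 + 148 @ $2 = $2,236
Total COGS = $955 + $1,350 + $2,236 = $4,541
Ending inventory: 116 @ $2 = $232

COGS = $4,541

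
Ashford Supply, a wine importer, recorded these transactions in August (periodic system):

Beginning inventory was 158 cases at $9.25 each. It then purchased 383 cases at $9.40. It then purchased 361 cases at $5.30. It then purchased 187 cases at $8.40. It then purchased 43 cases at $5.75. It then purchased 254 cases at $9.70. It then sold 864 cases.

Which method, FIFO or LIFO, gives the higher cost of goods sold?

FIFO COGS: 158 @ $9.25 + 383 @ $9.40 + 323 @ $5.30 = $6,773.60
LIFO COGS: 254 @ $9.70 + 43 @ $5.75 + 187 @ $8.40 + 361 @ $5.30 + 19 @ $9.40 = $6,373.75

FIFO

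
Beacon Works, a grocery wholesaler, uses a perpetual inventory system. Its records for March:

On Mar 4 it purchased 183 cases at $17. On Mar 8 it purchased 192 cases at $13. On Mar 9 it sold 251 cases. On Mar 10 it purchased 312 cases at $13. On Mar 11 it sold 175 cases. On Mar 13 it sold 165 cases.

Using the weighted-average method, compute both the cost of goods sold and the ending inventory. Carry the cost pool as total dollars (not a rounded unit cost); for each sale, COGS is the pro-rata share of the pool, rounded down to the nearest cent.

COGS = $8,361.70; ending inventory = $1,301.30

After Mar 4: 183 on hand, pool $3,111.00 (≈ $17.0000 each)
After Mar 8: 375 on hand, pool $5,607.00 (≈ $14.9520 each)
Mar 9, sell 251: 251/375 × $5,607.00 → $3,752.95
After Mar 10: 436 on hand, pool $5,910.05 (≈ $13.5552 each)
Mar 11, sell 175: 175/436 × $5,910.05 → $2,372.15
Mar 13, sell 165: 165/261 × $3,537.90 → $2,236.60
Total COGS = $3,752.95 + $2,372.15 + $2,236.60 = $8,361.70
Ending inventory (cost pool remaining) = $1,301.30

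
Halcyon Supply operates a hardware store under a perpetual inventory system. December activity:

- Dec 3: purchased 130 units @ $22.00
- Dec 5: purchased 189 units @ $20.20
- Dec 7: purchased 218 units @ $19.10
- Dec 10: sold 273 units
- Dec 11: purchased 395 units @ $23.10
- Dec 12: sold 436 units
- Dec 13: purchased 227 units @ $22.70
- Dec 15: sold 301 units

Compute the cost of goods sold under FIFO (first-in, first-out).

Dec 10, 273 sold [FIFO — oldest first]: 130 @ $22.00 + 143 @ $20.20 = $5,748.60
Dec 12, 436 sold [FIFO — oldest first]: 46 @ $20.20 + 218 @ $19.10 + 172 @ $23.10 = $9,066.20
Dec 15, 301 sold [FIFO — oldest first]: 223 @ $23.10 + 78 @ $22.70 = $6,921.90
Total COGS = $5,748.60 + $9,066.20 + $6,921.90 = $21,736.70
Ending inventory: 149 @ $22.70 = $3,382.30

COGS = $21,736.70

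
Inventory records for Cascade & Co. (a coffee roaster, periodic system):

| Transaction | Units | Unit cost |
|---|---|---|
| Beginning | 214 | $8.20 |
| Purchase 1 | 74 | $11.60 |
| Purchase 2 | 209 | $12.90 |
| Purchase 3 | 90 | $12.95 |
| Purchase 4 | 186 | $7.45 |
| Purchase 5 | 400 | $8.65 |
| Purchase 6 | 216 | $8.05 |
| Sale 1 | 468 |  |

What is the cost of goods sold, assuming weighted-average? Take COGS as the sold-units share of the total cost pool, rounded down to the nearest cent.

COGS = $4,400.10

Sale 1, sell 468: 468/1389 × $13,059.30 → $4,400.10
Ending inventory (cost pool remaining) = $8,659.20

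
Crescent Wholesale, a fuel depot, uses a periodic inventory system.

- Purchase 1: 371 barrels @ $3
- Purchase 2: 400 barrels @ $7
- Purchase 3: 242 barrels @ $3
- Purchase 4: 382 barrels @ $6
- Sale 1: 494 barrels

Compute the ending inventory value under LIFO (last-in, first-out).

Sale 1 (494) [LIFO — newest first]: 382 @ $6 + 112 @ $3 = $2,628
Ending inventory: 371 @ $3 + 400 @ $7 + 130 @ $3 = $4,303
Check: goods available $6,931 = COGS $2,628 + ending $4,303

Ending inventory = $4,303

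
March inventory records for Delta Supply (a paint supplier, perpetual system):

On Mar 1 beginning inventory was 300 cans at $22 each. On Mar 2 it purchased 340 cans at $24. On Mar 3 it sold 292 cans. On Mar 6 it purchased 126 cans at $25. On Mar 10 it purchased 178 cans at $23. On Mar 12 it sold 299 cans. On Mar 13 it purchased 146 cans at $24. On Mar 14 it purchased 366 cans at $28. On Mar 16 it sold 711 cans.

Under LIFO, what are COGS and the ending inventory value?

Mar 3, 292 sold [LIFO — newest first]: 292 @ $24 = $7,008
Mar 12, 299 sold [LIFO — newest first]: 178 @ $23 + 121 @ $25 = $7,119
Mar 16, 711 sold [LIFO — newest first]: 366 @ $28 + 146 @ $24 + 5 @ $25 + 48 @ $24 + 146 @ $22 = $18,241
Total COGS = $7,008 + $7,119 + $18,241 = $32,368
Ending inventory: 154 @ $22 = $3,388

COGS = $32,368; ending inventory = $3,388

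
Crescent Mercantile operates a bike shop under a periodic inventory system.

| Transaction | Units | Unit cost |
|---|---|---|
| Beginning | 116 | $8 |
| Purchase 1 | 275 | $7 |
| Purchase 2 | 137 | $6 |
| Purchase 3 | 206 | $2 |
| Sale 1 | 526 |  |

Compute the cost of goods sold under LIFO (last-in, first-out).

COGS = $2,515

Sale 1 (526) [LIFO — newest first]: 206 @ $2 + 137 @ $6 + 183 @ $7 = $2,515
Ending inventory: 116 @ $8 + 92 @ $7 = $1,572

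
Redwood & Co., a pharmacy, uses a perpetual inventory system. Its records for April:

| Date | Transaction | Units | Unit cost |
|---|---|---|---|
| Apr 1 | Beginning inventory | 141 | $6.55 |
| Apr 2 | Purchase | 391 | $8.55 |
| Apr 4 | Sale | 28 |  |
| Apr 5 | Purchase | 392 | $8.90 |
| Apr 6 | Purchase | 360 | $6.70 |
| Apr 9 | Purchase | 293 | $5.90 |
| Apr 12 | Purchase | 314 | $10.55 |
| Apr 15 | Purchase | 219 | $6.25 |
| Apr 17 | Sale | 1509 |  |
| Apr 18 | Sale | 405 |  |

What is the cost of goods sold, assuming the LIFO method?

Apr 4, 28 sold [LIFO — newest first]: 28 @ $8.55 = $239.40
Apr 17, 1509 sold [LIFO — newest first]: 219 @ $6.25 + 314 @ $10.55 + 293 @ $5.90 + 360 @ $6.70 + 323 @ $8.90 = $11,696.85
Apr 18, 405 sold [LIFO — newest first]: 69 @ $8.90 + 336 @ $8.55 = $3,486.90
Total COGS = $239.40 + $11,696.85 + $3,486.90 = $15,423.15
Ending inventory: 141 @ $6.55 + 27 @ $8.55 = $1,154.40

COGS = $15,423.15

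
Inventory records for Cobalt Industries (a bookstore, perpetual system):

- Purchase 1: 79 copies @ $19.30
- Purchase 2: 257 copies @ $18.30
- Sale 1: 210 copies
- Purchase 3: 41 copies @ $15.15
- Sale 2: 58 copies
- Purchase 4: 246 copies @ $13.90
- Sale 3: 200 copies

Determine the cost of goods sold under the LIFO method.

Sale 1 (210) [LIFO — newest first]: 210 @ $18.30 = $3,843.00
Sale 2 (58) [LIFO — newest first]: 41 @ $15.15 + 17 @ $18.30 = $932.25
Sale 3 (200) [LIFO — newest first]: 200 @ $13.90 = $2,780.00
Total COGS = $3,843.00 + $932.25 + $2,780.00 = $7,555.25
Ending inventory: 79 @ $19.30 + 30 @ $18.30 + 46 @ $13.90 = $2,713.10
Check: goods available $10,268.35 = COGS $7,555.25 + ending $2,713.10

COGS = $7,555.25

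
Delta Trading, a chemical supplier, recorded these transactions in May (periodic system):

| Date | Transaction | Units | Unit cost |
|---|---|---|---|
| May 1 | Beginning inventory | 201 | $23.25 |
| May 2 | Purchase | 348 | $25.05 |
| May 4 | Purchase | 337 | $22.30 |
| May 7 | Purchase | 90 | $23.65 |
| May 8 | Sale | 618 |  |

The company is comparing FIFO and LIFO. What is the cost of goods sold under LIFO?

COGS = $14,428.15

FIFO COGS: 201 @ $23.25 + 348 @ $25.05 + 69 @ $22.30 = $14,929.35
LIFO COGS: 90 @ $23.65 + 337 @ $22.30 + 191 @ $25.05 = $14,428.15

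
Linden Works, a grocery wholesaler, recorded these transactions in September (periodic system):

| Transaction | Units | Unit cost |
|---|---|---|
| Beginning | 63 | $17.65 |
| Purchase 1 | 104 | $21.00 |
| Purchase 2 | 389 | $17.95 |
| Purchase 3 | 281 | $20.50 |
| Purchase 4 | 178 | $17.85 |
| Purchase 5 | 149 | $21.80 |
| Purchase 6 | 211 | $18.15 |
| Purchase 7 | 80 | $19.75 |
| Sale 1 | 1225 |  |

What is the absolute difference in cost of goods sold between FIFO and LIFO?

FIFO COGS: 63 @ $17.65 + 104 @ $21.00 + 389 @ $17.95 + 281 @ $20.50 + 178 @ $17.85 + 149 @ $21.80 + 61 @ $18.15 = $23,571.65
LIFO COGS: 80 @ $19.75 + 211 @ $18.15 + 149 @ $21.80 + 178 @ $17.85 + 281 @ $20.50 + 326 @ $17.95 = $23,447.35
Difference = |$23,571.65 − $23,447.35| = $124.30

$124.30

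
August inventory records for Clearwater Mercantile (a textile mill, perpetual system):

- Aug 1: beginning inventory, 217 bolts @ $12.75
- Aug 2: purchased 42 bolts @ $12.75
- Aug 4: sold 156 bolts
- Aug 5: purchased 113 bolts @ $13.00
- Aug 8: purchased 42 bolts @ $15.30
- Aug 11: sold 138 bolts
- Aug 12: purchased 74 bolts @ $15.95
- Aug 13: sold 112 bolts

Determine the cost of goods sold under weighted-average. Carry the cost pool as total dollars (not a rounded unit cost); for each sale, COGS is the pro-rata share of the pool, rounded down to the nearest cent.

COGS = $5,421.94

After Aug 1: 217 on hand, pool $2,766.75 (≈ $12.7500 each)
After Aug 2: 259 on hand, pool $3,302.25 (≈ $12.7500 each)
Aug 4, sell 156: 156/259 × $3,302.25 → $1,989.00
After Aug 5: 216 on hand, pool $2,782.25 (≈ $12.8808 each)
After Aug 8: 258 on hand, pool $3,424.85 (≈ $13.2746 each)
Aug 11, sell 138: 138/258 × $3,424.85 → $1,831.89
After Aug 12: 194 on hand, pool $2,773.26 (≈ $14.2952 each)
Aug 13, sell 112: 112/194 × $2,773.26 → $1,601.05
Total COGS = $1,989.00 + $1,831.89 + $1,601.05 = $5,421.94
Ending inventory (cost pool remaining) = $1,172.21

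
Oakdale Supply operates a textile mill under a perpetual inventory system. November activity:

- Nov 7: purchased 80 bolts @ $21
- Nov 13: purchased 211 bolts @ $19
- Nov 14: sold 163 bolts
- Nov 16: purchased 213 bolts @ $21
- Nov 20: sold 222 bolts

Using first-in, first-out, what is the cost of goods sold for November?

COGS = $7,663

Nov 14, 163 sold [FIFO — oldest first]: 80 @ $21 + 83 @ $19 = $3,257
Nov 20, 222 sold [FIFO — oldest first]: 128 @ $19 + 94 @ $21 = $4,406
Total COGS = $3,257 + $4,406 = $7,663
Ending inventory: 119 @ $21 = $2,499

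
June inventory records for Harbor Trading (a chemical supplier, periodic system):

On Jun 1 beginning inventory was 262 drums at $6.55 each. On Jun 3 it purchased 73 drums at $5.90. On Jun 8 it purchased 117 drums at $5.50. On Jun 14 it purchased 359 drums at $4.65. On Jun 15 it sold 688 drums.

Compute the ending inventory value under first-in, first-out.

Ending inventory = $571.95

Jun 15, 688 sold [FIFO — oldest first]: 262 @ $6.55 + 73 @ $5.90 + 117 @ $5.50 + 236 @ $4.65 = $3,887.70
Ending inventory: 123 @ $4.65 = $571.95
Check: goods available $4,459.65 = COGS $3,887.70 + ending $571.95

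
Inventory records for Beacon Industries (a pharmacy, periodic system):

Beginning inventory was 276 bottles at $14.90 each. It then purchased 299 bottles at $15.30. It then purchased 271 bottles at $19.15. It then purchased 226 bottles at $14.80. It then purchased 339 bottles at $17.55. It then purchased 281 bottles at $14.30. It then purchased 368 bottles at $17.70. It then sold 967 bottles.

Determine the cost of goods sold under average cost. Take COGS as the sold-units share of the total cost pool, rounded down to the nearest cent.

Sale 1, sell 967: 967/2060 × $33,702.90 → $15,820.73
Ending inventory (cost pool remaining) = $17,882.17

COGS = $15,820.73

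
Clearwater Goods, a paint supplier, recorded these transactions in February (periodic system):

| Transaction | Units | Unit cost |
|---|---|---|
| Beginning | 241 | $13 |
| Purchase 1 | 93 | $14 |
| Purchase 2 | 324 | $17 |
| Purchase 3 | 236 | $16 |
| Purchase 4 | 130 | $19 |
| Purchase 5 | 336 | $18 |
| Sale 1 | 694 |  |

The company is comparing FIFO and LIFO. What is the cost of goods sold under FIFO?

FIFO COGS: 241 @ $13 + 93 @ $14 + 324 @ $17 + 36 @ $16 = $10,519
LIFO COGS: 336 @ $18 + 130 @ $19 + 228 @ $16 = $12,166

COGS = $10,519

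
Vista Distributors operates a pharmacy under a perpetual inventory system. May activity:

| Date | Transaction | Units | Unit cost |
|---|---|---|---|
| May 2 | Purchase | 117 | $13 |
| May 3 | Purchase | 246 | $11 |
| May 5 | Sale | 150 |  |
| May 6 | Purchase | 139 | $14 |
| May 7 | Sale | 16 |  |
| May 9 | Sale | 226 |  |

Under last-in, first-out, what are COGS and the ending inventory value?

May 5, 150 sold [LIFO — newest first]: 150 @ $11 = $1,650
May 7, 16 sold [LIFO — newest first]: 16 @ $14 = $224
May 9, 226 sold [LIFO — newest first]: 123 @ $14 + 96 @ $11 + 7 @ $13 = $2,869
Total COGS = $1,650 + $224 + $2,869 = $4,743
Ending inventory: 110 @ $13 = $1,430
Check: goods available $6,173 = COGS $4,743 + ending $1,430

COGS = $4,743; ending inventory = $1,430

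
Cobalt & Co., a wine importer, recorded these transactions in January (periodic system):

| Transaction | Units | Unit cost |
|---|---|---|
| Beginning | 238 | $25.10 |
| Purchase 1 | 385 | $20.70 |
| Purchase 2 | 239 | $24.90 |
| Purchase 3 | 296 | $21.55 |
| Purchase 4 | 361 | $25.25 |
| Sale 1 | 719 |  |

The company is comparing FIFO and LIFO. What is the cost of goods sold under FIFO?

COGS = $16,333.70

FIFO COGS: 238 @ $25.10 + 385 @ $20.70 + 96 @ $24.90 = $16,333.70
LIFO COGS: 361 @ $25.25 + 296 @ $21.55 + 62 @ $24.90 = $17,037.85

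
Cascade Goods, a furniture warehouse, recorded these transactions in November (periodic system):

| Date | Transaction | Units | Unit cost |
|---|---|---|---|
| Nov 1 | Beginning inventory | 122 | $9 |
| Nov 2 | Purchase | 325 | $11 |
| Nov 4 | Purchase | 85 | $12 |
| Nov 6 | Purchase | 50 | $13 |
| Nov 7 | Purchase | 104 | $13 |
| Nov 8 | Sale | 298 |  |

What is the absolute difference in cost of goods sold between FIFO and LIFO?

FIFO COGS: 122 @ $9 + 176 @ $11 = $3,034
LIFO COGS: 104 @ $13 + 50 @ $13 + 85 @ $12 + 59 @ $11 = $3,671
Difference = |$3,034 − $3,671| = $637

$637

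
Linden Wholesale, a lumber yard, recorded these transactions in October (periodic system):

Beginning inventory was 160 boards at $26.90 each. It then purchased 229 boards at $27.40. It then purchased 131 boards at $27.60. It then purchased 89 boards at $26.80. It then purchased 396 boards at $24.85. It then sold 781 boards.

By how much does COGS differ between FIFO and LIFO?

$491.20

FIFO COGS: 160 @ $26.90 + 229 @ $27.40 + 131 @ $27.60 + 89 @ $26.80 + 172 @ $24.85 = $20,853.60
LIFO COGS: 396 @ $24.85 + 89 @ $26.80 + 131 @ $27.60 + 165 @ $27.40 = $20,362.40
Difference = |$20,853.60 − $20,362.40| = $491.20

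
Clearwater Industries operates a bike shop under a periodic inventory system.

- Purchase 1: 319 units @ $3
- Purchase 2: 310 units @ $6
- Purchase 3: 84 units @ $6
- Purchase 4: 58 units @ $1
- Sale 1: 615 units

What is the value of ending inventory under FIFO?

Sale 1 (615) [FIFO — oldest first]: 319 @ $3 + 296 @ $6 = $2,733
Ending inventory: 14 @ $6 + 84 @ $6 + 58 @ $1 = $646

Ending inventory = $646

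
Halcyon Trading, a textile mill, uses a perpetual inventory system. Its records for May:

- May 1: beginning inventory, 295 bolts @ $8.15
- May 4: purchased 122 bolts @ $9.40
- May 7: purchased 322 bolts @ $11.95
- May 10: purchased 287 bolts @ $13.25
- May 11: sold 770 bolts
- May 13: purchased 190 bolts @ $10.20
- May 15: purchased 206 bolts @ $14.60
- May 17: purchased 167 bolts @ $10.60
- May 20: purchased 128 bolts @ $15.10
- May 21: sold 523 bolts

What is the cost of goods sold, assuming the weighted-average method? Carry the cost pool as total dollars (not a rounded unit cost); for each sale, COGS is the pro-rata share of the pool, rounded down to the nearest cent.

After May 1: 295 on hand, pool $2,404.25 (≈ $8.1500 each)
After May 4: 417 on hand, pool $3,551.05 (≈ $8.5157 each)
After May 7: 739 on hand, pool $7,398.95 (≈ $10.0121 each)
After May 10: 1026 on hand, pool $11,201.70 (≈ $10.9178 each)
May 11, sell 770: 770/1026 × $11,201.70 → $8,406.73
After May 13: 446 on hand, pool $4,732.97 (≈ $10.6120 each)
After May 15: 652 on hand, pool $7,740.57 (≈ $11.8720 each)
After May 17: 819 on hand, pool $9,510.77 (≈ $11.6127 each)
After May 20: 947 on hand, pool $11,443.57 (≈ $12.0840 each)
May 21, sell 523: 523/947 × $11,443.57 → $6,319.94
Total COGS = $8,406.73 + $6,319.94 = $14,726.67
Ending inventory (cost pool remaining) = $5,123.63

COGS = $14,726.67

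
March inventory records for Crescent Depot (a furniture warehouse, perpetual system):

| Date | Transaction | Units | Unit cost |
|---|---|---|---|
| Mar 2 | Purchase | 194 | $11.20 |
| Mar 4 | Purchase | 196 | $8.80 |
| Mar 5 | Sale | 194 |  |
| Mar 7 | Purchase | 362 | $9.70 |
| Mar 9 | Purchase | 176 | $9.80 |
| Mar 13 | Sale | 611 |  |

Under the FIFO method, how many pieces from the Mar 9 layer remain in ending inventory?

123

Mar 5, 194 sold [FIFO — oldest first]: 194 @ $11.20 = $2,172.80
Mar 13, 611 sold [FIFO — oldest first]: 196 @ $8.80 + 362 @ $9.70 + 53 @ $9.80 = $5,755.60
Total COGS = $2,172.80 + $5,755.60 = $7,928.40
Ending inventory: 123 @ $9.80 = $1,205.40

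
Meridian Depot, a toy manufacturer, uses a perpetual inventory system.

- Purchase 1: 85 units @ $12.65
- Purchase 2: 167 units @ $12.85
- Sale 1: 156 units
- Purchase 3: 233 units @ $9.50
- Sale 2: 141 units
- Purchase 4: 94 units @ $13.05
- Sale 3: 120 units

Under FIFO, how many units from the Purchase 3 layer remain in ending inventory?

68

Sale 1 (156) [FIFO — oldest first]: 85 @ $12.65 + 71 @ $12.85 = $1,987.60
Sale 2 (141) [FIFO — oldest first]: 96 @ $12.85 + 45 @ $9.50 = $1,661.10
Sale 3 (120) [FIFO — oldest first]: 120 @ $9.50 = $1,140.00
Total COGS = $1,987.60 + $1,661.10 + $1,140.00 = $4,788.70
Ending inventory: 68 @ $9.50 + 94 @ $13.05 = $1,872.70
Check: goods available $6,661.40 = COGS $4,788.70 + ending $1,872.70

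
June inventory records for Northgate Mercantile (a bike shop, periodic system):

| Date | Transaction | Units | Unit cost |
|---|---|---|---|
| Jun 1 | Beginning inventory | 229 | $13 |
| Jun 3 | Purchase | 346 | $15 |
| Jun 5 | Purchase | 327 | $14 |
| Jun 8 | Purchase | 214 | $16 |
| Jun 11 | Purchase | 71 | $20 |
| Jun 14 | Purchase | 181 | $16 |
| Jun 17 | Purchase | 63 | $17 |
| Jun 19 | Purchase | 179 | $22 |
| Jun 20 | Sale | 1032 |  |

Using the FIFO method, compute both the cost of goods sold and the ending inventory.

Jun 20, 1032 sold [FIFO — oldest first]: 229 @ $13 + 346 @ $15 + 327 @ $14 + 130 @ $16 = $14,825
Ending inventory: 84 @ $16 + 71 @ $20 + 181 @ $16 + 63 @ $17 + 179 @ $22 = $10,669

COGS = $14,825; ending inventory = $10,669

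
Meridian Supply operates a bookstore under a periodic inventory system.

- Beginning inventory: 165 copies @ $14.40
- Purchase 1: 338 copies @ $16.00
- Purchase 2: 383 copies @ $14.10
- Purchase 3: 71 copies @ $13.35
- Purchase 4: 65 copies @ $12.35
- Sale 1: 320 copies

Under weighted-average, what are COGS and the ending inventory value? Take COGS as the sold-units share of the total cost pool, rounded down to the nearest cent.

COGS = $4,676.28; ending inventory = $10,258.62

Sale 1, sell 320: 320/1022 × $14,934.90 → $4,676.28
Ending inventory (cost pool remaining) = $10,258.62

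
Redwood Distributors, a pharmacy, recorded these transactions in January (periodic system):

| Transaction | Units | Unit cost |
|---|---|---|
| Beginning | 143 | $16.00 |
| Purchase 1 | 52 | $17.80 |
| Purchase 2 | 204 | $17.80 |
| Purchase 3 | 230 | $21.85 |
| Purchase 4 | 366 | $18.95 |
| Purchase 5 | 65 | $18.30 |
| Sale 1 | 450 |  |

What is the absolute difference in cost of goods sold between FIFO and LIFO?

FIFO COGS: 143 @ $16.00 + 52 @ $17.80 + 204 @ $17.80 + 51 @ $21.85 = $7,959.15
LIFO COGS: 65 @ $18.30 + 366 @ $18.95 + 19 @ $21.85 = $8,540.35
Difference = |$7,959.15 − $8,540.35| = $581.20

$581.20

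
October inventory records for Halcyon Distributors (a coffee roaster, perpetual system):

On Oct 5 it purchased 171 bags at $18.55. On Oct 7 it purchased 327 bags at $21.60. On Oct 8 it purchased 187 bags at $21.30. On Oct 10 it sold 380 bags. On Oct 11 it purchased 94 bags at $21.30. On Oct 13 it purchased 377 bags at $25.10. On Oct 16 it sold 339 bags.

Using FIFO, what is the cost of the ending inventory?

Oct 10, 380 sold [FIFO — oldest first]: 171 @ $18.55 + 209 @ $21.60 = $7,686.45
Oct 16, 339 sold [FIFO — oldest first]: 118 @ $21.60 + 187 @ $21.30 + 34 @ $21.30 = $7,256.10
Total COGS = $7,686.45 + $7,256.10 = $14,942.55
Ending inventory: 60 @ $21.30 + 377 @ $25.10 = $10,740.70
Check: goods available $25,683.25 = COGS $14,942.55 + ending $10,740.70

Ending inventory = $10,740.70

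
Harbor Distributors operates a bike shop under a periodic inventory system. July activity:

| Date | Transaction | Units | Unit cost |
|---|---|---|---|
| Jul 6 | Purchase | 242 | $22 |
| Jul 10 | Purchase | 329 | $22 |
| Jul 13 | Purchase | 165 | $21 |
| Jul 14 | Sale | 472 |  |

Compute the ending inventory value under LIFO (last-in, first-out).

Jul 14, 472 sold [LIFO — newest first]: 165 @ $21 + 307 @ $22 = $10,219
Ending inventory: 242 @ $22 + 22 @ $22 = $5,808

Ending inventory = $5,808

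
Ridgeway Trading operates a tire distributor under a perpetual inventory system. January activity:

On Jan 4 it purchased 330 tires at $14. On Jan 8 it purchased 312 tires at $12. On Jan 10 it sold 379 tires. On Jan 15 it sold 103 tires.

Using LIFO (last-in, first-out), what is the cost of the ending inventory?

Ending inventory = $2,240

Jan 10, 379 sold [LIFO — newest first]: 312 @ $12 + 67 @ $14 = $4,682
Jan 15, 103 sold [LIFO — newest first]: 103 @ $14 = $1,442
Total COGS = $4,682 + $1,442 = $6,124
Ending inventory: 160 @ $14 = $2,240
Check: goods available $8,364 = COGS $6,124 + ending $2,240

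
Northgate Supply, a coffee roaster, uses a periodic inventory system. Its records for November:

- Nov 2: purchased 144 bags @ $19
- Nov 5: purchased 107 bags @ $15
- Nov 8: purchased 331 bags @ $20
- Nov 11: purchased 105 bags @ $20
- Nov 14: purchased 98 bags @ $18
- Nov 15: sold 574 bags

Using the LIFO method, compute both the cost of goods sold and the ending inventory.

Nov 15, 574 sold [LIFO — newest first]: 98 @ $18 + 105 @ $20 + 331 @ $20 + 40 @ $15 = $11,084
Ending inventory: 144 @ $19 + 67 @ $15 = $3,741
Check: goods available $14,825 = COGS $11,084 + ending $3,741

COGS = $11,084; ending inventory = $3,741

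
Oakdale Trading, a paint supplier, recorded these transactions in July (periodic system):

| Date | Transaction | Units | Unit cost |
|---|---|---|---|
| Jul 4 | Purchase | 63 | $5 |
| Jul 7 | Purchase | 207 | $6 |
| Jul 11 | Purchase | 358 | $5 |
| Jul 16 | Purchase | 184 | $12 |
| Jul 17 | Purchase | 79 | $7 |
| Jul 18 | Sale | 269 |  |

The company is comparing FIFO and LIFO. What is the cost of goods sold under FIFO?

FIFO COGS: 63 @ $5 + 206 @ $6 = $1,551
LIFO COGS: 79 @ $7 + 184 @ $12 + 6 @ $5 = $2,791

COGS = $1,551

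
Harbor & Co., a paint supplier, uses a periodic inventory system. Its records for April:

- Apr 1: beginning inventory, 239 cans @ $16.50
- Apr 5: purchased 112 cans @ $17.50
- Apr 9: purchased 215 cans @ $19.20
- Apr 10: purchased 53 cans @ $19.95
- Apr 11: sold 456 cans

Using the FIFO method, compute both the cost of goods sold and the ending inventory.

Apr 11, 456 sold [FIFO — oldest first]: 239 @ $16.50 + 112 @ $17.50 + 105 @ $19.20 = $7,919.50
Ending inventory: 110 @ $19.20 + 53 @ $19.95 = $3,169.35
Check: goods available $11,088.85 = COGS $7,919.50 + ending $3,169.35

COGS = $7,919.50; ending inventory = $3,169.35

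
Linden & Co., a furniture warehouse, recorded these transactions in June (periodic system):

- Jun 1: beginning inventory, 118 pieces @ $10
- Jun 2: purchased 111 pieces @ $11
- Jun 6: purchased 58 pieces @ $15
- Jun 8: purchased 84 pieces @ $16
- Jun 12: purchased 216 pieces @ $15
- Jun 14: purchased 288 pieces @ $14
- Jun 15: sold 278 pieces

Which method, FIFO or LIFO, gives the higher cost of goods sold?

LIFO

FIFO COGS: 118 @ $10 + 111 @ $11 + 49 @ $15 = $3,136
LIFO COGS: 278 @ $14 = $3,892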